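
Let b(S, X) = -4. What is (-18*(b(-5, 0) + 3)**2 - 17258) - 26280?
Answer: -43556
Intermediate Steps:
(-18*(b(-5, 0) + 3)**2 - 17258) - 26280 = (-18*(-4 + 3)**2 - 17258) - 26280 = (-18*(-1)**2 - 17258) - 26280 = (-18*1 - 17258) - 26280 = (-18 - 17258) - 26280 = -17276 - 26280 = -43556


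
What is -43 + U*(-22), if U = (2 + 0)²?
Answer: -131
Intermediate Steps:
U = 4 (U = 2² = 4)
-43 + U*(-22) = -43 + 4*(-22) = -43 - 88 = -131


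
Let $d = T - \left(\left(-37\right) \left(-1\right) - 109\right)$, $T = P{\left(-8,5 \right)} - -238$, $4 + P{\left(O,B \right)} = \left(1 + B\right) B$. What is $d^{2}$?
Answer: $112896$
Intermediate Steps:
$P{\left(O,B \right)} = -4 + B \left(1 + B\right)$ ($P{\left(O,B \right)} = -4 + \left(1 + B\right) B = -4 + B \left(1 + B\right)$)
$T = 264$ ($T = \left(-4 + 5 + 5^{2}\right) - -238 = \left(-4 + 5 + 25\right) + 238 = 26 + 238 = 264$)
$d = 336$ ($d = 264 - \left(\left(-37\right) \left(-1\right) - 109\right) = 264 - \left(37 - 109\right) = 264 - -72 = 264 + 72 = 336$)
$d^{2} = 336^{2} = 112896$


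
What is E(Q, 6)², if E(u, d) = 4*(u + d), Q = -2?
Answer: 256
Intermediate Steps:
E(u, d) = 4*d + 4*u (E(u, d) = 4*(d + u) = 4*d + 4*u)
E(Q, 6)² = (4*6 + 4*(-2))² = (24 - 8)² = 16² = 256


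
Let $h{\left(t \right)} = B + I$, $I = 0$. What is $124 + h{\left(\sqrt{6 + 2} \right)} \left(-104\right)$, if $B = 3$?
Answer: $-188$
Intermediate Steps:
$h{\left(t \right)} = 3$ ($h{\left(t \right)} = 3 + 0 = 3$)
$124 + h{\left(\sqrt{6 + 2} \right)} \left(-104\right) = 124 + 3 \left(-104\right) = 124 - 312 = -188$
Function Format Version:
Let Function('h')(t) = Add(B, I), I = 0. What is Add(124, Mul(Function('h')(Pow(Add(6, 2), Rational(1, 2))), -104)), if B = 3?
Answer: -188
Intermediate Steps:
Function('h')(t) = 3 (Function('h')(t) = Add(3, 0) = 3)
Add(124, Mul(Function('h')(Pow(Add(6, 2), Rational(1, 2))), -104)) = Add(124, Mul(3, -104)) = Add(124, -312) = -188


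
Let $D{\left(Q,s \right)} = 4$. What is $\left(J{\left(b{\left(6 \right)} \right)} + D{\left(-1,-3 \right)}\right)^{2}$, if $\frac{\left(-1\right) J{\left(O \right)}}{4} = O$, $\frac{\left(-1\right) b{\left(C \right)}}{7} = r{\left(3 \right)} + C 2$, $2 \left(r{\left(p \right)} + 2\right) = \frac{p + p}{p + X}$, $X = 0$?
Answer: $97344$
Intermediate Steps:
$r{\left(p \right)} = -1$ ($r{\left(p \right)} = -2 + \frac{\left(p + p\right) \frac{1}{p + 0}}{2} = -2 + \frac{2 p \frac{1}{p}}{2} = -2 + \frac{1}{2} \cdot 2 = -2 + 1 = -1$)
$b{\left(C \right)} = 7 - 14 C$ ($b{\left(C \right)} = - 7 \left(-1 + C 2\right) = - 7 \left(-1 + 2 C\right) = 7 - 14 C$)
$J{\left(O \right)} = - 4 O$
$\left(J{\left(b{\left(6 \right)} \right)} + D{\left(-1,-3 \right)}\right)^{2} = \left(- 4 \left(7 - 84\right) + 4\right)^{2} = \left(\left(-4\right) \left(-77\right) + 4\right)^{2} = \left(308 + 4\right)^{2} = 312^{2} = 97344$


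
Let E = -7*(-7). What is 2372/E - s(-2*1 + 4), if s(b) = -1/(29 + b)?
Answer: 73581/1519 ≈ 48.440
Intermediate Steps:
E = 49
2372/E - s(-2*1 + 4) = 2372/49 - (-1)/(29 + (-2*1 + 4)) = 2372*(1/49) - (-1)/(29 + (-2 + 4)) = 2372/49 - (-1)/(29 + 2) = 2372/49 - (-1)/31 = 2372/49 - 1*(-1/31) = 2372/49 + 1/31 = 73581/1519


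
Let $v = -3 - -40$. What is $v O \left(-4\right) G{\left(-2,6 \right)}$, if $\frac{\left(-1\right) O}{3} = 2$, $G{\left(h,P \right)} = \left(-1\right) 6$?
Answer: $-5328$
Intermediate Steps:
$G{\left(h,P \right)} = -6$
$O = -6$ ($O = \left(-3\right) 2 = -6$)
$v = 37$ ($v = -3 + 40 = 37$)
$v O \left(-4\right) G{\left(-2,6 \right)} = 37 \left(-6\right) \left(-4\right) \left(-6\right) = 37 \cdot 24 \left(-6\right) = 37 \left(-144\right) = -5328$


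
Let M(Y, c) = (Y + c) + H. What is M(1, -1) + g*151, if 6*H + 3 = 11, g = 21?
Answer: 9517/3 ≈ 3172.3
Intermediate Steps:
H = 4/3 (H = -½ + (⅙)*11 = -½ + 11/6 = 4/3 ≈ 1.3333)
M(Y, c) = 4/3 + Y + c (M(Y, c) = (Y + c) + 4/3 = 4/3 + Y + c)
M(1, -1) + g*151 = (4/3 + 1 - 1) + 21*151 = 4/3 + 3171 = 9517/3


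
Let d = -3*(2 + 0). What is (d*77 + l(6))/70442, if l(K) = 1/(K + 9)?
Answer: -6929/1056630 ≈ -0.0065576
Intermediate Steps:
l(K) = 1/(9 + K)
d = -6 (d = -3*2 = -6)
(d*77 + l(6))/70442 = (-6*77 + 1/(9 + 6))/70442 = (-462 + 1/15)*(1/70442) = -6929/15*1/70442 = -6929/1056630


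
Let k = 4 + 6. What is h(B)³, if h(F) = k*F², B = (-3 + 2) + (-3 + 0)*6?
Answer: 47045881000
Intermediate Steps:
k = 10
B = -19 (B = -1 - 3*6 = -1 - 18 = -19)
h(F) = 10*F²
h(B)³ = (10*(-19)²)³ = (10*361)³ = 3610³ = 47045881000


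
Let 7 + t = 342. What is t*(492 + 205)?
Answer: 233495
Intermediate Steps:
t = 335 (t = -7 + 342 = 335)
t*(492 + 205) = 335*(492 + 205) = 335*697 = 233495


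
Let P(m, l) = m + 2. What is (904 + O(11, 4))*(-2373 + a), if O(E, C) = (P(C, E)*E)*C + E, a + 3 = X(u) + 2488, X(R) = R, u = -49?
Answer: 74277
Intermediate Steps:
P(m, l) = 2 + m
a = 2436 (a = -3 + (-49 + 2488) = -3 + 2439 = 2436)
O(E, C) = E + C*E*(2 + C) (O(E, C) = ((2 + C)*E)*C + E = (E*(2 + C))*C + E = C*E*(2 + C) + E = E + C*E*(2 + C))
(904 + O(11, 4))*(-2373 + a) = (904 + 11*(1 + 4*(2 + 4)))*(-2373 + 2436) = (904 + 11*(1 + 4*6))*63 = (904 + 11*(1 + 24))*63 = (904 + 11*25)*63 = (904 + 275)*63 = 1179*63 = 74277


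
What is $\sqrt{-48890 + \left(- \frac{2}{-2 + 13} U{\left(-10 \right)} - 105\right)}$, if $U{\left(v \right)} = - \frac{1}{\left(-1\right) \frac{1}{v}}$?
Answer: $\frac{5 i \sqrt{237127}}{11} \approx 221.34 i$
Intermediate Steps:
$U{\left(v \right)} = v$ ($U{\left(v \right)} = - \left(-1\right) v = v$)
$\sqrt{-48890 + \left(- \frac{2}{-2 + 13} U{\left(-10 \right)} - 105\right)} = \sqrt{-48890 - \left(105 - - \frac{2}{-2 + 13} \left(-10\right)\right)} = \sqrt{-48890 - \left(105 - - \frac{2}{11} \left(-10\right)\right)} = \sqrt{-48890 - \left(105 - \left(-2\right) \frac{1}{11} \left(-10\right)\right)} = \sqrt{-48890 - \frac{1135}{11}} = \sqrt{- \frac{538925}{11}} = \frac{5 i \sqrt{237127}}{11}$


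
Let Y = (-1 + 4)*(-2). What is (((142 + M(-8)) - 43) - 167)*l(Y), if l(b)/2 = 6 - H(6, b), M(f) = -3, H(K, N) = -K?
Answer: -1704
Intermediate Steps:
Y = -6 (Y = 3*(-2) = -6)
l(b) = 24 (l(b) = 2*(6 - (-1)*6) = 2*(6 - 1*(-6)) = 2*(6 + 6) = 2*12 = 24)
(((142 + M(-8)) - 43) - 167)*l(Y) = (((142 - 3) - 43) - 167)*24 = ((139 - 43) - 167)*24 = (96 - 167)*24 = -71*24 = -1704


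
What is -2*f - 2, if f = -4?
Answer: 6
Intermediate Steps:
-2*f - 2 = -2*(-4) - 2 = 8 - 2 = 6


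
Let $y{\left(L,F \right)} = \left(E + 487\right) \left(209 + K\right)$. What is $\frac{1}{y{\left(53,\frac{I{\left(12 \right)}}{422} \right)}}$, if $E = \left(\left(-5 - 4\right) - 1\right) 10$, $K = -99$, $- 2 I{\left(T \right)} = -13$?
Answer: $\frac{1}{42570} \approx 2.3491 \cdot 10^{-5}$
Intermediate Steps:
$I{\left(T \right)} = \frac{13}{2}$ ($I{\left(T \right)} = \left(- \frac{1}{2}\right) \left(-13\right) = \frac{13}{2}$)
$E = -100$ ($E = \left(-9 - 1\right) 10 = \left(-10\right) 10 = -100$)
$y{\left(L,F \right)} = 42570$ ($y{\left(L,F \right)} = \left(-100 + 487\right) \left(209 - 99\right) = 387 \cdot 110 = 42570$)
$\frac{1}{y{\left(53,\frac{I{\left(12 \right)}}{422} \right)}} = \frac{1}{42570}$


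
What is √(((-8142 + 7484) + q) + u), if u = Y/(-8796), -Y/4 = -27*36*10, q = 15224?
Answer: √7823776654/733 ≈ 120.67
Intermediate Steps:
Y = 38880 (Y = -4*(-27*36)*10 = -(-3888)*10 = -4*(-9720) = 38880)
u = -3240/733 (u = 38880/(-8796) = 38880*(-1/8796) = -3240/733 ≈ -4.4202)
√(((-8142 + 7484) + q) + u) = √(((-8142 + 7484) + 15224) - 3240/733) = √((-658 + 15224) - 3240/733) = √(14566 - 3240/733) = √(10673638/733) = √7823776654/733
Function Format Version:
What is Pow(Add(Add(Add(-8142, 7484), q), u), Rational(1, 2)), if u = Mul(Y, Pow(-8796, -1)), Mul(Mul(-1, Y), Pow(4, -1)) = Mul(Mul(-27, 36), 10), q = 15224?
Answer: Mul(Rational(1, 733), Pow(7823776654, Rational(1, 2))) ≈ 120.67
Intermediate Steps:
Y = 38880 (Y = Mul(-4, Mul(Mul(-27, 36), 10)) = Mul(-4, Mul(-972, 10)) = Mul(-4, -9720) = 38880)
u = Rational(-3240, 733) (u = Mul(38880, Pow(-8796, -1)) = Mul(38880, Rational(-1, 8796)) = Rational(-3240, 733) ≈ -4.4202)
Pow(Add(Add(Add(-8142, 7484), q), u), Rational(1, 2)) = Pow(Add(Add(Add(-8142, 7484), 15224), Rational(-3240, 733)), Rational(1, 2)) = Pow(Add(Add(-658, 15224), Rational(-3240, 733)), Rational(1, 2)) = Pow(Add(14566, Rational(-3240, 733)), Rational(1, 2)) = Pow(Rational(10673638, 733), Rational(1, 2)) = Mul(Rational(1, 733), Pow(7823776654, Rational(1, 2)))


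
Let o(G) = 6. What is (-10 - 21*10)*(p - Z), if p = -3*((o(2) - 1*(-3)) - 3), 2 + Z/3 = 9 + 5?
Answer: 11880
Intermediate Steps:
Z = 36 (Z = -6 + 3*(9 + 5) = -6 + 3*14 = -6 + 42 = 36)
p = -18 (p = -3*((6 - 1*(-3)) - 3) = -3*((6 + 3) - 3) = -3*(9 - 3) = -3*6 = -18)
(-10 - 21*10)*(p - Z) = (-10 - 21*10)*(-18 - 1*36) = (-10 - 210)*(-18 - 36) = -220*(-54) = 11880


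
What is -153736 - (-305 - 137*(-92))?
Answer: -166035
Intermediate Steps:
-153736 - (-305 - 137*(-92)) = -153736 - (-305 + 12604) = -153736 - 1*12299 = -153736 - 12299 = -166035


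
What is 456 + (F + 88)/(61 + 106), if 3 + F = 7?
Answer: 76244/167 ≈ 456.55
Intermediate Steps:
F = 4 (F = -3 + 7 = 4)
456 + (F + 88)/(61 + 106) = 456 + (4 + 88)/(61 + 106) = 456 + 92/167 = 76244/167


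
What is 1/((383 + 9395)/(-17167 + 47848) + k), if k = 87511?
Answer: 30681/2684934769 ≈ 1.1427e-5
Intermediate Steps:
1/((383 + 9395)/(-17167 + 47848) + k) = 1/((383 + 9395)/(-17167 + 47848) + 87511) = 1/(9778/30681 + 87511) = 1/(2684934769/30681) = 30681/2684934769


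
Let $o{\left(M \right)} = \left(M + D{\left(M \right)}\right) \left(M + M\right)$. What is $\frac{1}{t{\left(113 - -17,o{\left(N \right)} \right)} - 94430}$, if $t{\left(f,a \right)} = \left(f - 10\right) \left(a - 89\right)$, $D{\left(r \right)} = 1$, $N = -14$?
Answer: $- \frac{1}{61430} \approx -1.6279 \cdot 10^{-5}$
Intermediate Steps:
$o{\left(M \right)} = 2 M \left(1 + M\right)$ ($o{\left(M \right)} = \left(M + 1\right) \left(M + M\right) = \left(1 + M\right) 2 M = 2 M \left(1 + M\right)$)
$t{\left(f,a \right)} = \left(-89 + a\right) \left(-10 + f\right)$ ($t{\left(f,a \right)} = \left(-10 + f\right) \left(-89 + a\right) = \left(-89 + a\right) \left(-10 + f\right)$)
$\frac{1}{t{\left(113 - -17,o{\left(N \right)} \right)} - 94430} = \frac{1}{\left(890 - 89 \left(113 - -17\right) - 10 \cdot 2 \left(-14\right) \left(1 - 14\right) + 2 \left(-14\right) \left(1 - 14\right) \left(113 - -17\right)\right) - 94430} = \frac{1}{\left(890 - 89 \left(113 + 17\right) - 10 \cdot 2 \left(-14\right) \left(-13\right) + 2 \left(-14\right) \left(-13\right) \left(113 + 17\right)\right) - 94430} = \frac{1}{\left(890 - 11570 - 3640 + 364 \cdot 130\right) - 94430} = \frac{1}{\left(890 - 11570 - 3640 + 47320\right) - 94430} = \frac{1}{33000 - 94430} = \frac{1}{-61430} = - \frac{1}{61430}$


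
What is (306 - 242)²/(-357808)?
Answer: -256/22363 ≈ -0.011447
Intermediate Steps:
(306 - 242)²/(-357808) = 64²*(-1/357808) = 4096*(-1/357808) = -256/22363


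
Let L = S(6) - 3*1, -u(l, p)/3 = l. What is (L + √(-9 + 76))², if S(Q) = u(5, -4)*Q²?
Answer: (543 - √67)² ≈ 2.8603e+5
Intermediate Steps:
u(l, p) = -3*l
S(Q) = -15*Q² (S(Q) = (-3*5)*Q² = -15*Q²)
L = -543 (L = -15*6² - 3*1 = -15*36 - 3 = -540 - 3 = -543)
(L + √(-9 + 76))² = (-543 + √(-9 + 76))² = (-543 + √67)²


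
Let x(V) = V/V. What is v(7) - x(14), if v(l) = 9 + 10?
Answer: 18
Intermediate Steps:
x(V) = 1
v(l) = 19
v(7) - x(14) = 19 - 1*1 = 19 - 1 = 18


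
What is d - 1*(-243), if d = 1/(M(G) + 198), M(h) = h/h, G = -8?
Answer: 48358/199 ≈ 243.01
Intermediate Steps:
M(h) = 1
d = 1/199 (d = 1/(1 + 198) = 1/199 ≈ 0.0050251)
d - 1*(-243) = 1/199 - 1*(-243) = 1/199 + 243 = 48358/199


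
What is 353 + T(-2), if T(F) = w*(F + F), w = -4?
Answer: 369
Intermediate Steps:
T(F) = -8*F (T(F) = -4*(F + F) = -8*F)
353 + T(-2) = 353 - 8*(-2) = 353 + 16 = 369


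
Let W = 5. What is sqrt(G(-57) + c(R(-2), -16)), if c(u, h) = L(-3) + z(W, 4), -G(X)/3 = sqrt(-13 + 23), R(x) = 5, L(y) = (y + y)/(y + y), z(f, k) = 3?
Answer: sqrt(4 - 3*sqrt(10)) ≈ 2.3424*I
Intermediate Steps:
L(y) = 1 (L(y) = (2*y)/((2*y)) = (2*y)*(1/(2*y)) = 1)
G(X) = -3*sqrt(10) (G(X) = -3*sqrt(-13 + 23) = -3*sqrt(10))
c(u, h) = 4 (c(u, h) = 1 + 3 = 4)
sqrt(G(-57) + c(R(-2), -16)) = sqrt(-3*sqrt(10) + 4) = sqrt(4 - 3*sqrt(10))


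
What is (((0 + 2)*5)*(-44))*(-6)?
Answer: 2640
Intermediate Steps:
(((0 + 2)*5)*(-44))*(-6) = ((2*5)*(-44))*(-6) = (10*(-44))*(-6) = -440*(-6) = 2640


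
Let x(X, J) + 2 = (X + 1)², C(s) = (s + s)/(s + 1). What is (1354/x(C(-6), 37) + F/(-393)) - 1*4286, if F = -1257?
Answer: -129655883/31309 ≈ -4141.2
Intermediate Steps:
C(s) = 2*s/(1 + s) (C(s) = (2*s)/(1 + s) = 2*s/(1 + s))
x(X, J) = -2 + (1 + X)² (x(X, J) = -2 + (X + 1)² = -2 + (1 + X)²)
(1354/x(C(-6), 37) + F/(-393)) - 1*4286 = (1354/(-2 + (1 + 2*(-6)/(1 - 6))²) - 1257/(-393)) - 1*4286 = (1354/(-2 + (1 + 2*(-6)/(-5))²) - 1257*(-1/393)) - 4286 = (1354/(-2 + (1 + 2*(-6)*(-⅕))²) + 419/131) - 4286 = (1354/(-2 + (1 + 12/5)²) + 419/131) - 4286 = (1354/(-2 + (17/5)²) + 419/131) - 4286 = (1354/(-2 + 289/25) + 419/131) - 4286 = (1354/(239/25) + 419/131) - 4286 = (1354*(25/239) + 419/131) - 4286 = (33850/239 + 419/131) - 4286 = 4534491/31309 - 4286 = -129655883/31309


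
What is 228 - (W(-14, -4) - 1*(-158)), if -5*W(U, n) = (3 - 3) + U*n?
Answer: 406/5 ≈ 81.200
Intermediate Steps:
W(U, n) = -U*n/5 (W(U, n) = -((3 - 3) + U*n)/5 = -(0 + U*n)/5 = -U*n/5)
228 - (W(-14, -4) - 1*(-158)) = 228 - (-⅕*(-14)*(-4) - 1*(-158)) = 228 - (-56/5 + 158) = 228 - 1*734/5 = 228 - 734/5 = 406/5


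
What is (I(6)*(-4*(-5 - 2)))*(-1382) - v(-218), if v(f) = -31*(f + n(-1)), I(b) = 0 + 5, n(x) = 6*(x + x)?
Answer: -200610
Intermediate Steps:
n(x) = 12*x (n(x) = 6*(2*x) = 12*x)
I(b) = 5
v(f) = 372 - 31*f (v(f) = -31*(f + 12*(-1)) = -31*(f - 12) = -31*(-12 + f) = 372 - 31*f)
(I(6)*(-4*(-5 - 2)))*(-1382) - v(-218) = (5*(-4*(-5 - 2)))*(-1382) - (372 - 31*(-218)) = (5*(-4*(-7)))*(-1382) - (372 + 6758) = (5*28)*(-1382) - 1*7130 = 140*(-1382) - 7130 = -193480 - 7130 = -200610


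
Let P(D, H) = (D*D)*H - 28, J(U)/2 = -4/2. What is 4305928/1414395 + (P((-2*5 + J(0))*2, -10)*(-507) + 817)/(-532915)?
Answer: -12636192791/2844348345 ≈ -4.4426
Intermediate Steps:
J(U) = -4 (J(U) = 2*(-4/2) = 2*(-4*1/2) = 2*(-2) = -4)
P(D, H) = -28 + H*D**2 (P(D, H) = D**2*H - 28 = H*D**2 - 28 = -28 + H*D**2)
4305928/1414395 + (P((-2*5 + J(0))*2, -10)*(-507) + 817)/(-532915) = 4305928/1414395 + ((-28 - 10*4*(-2*5 - 4)**2)*(-507) + 817)/(-532915) = 4305928*(1/1414395) + ((-28 - 10*4*(-10 - 4)**2)*(-507) + 817)*(-1/532915) = 4305928/1414395 + ((-28 - 10*(-14*2)**2)*(-507) + 817)*(-1/532915) = 4305928/1414395 + ((-28 - 10*(-28)**2)*(-507) + 817)*(-1/532915) = 4305928/1414395 + ((-28 - 10*784)*(-507) + 817)*(-1/532915) = 4305928/1414395 + ((-28 - 7840)*(-507) + 817)*(-1/532915) = 4305928/1414395 + (-7868*(-507) + 817)*(-1/532915) = 4305928/1414395 + (3989076 + 817)*(-1/532915) = 4305928/1414395 + 3989893*(-1/532915) = 4305928/1414395 - 75281/10055 = -12636192791/2844348345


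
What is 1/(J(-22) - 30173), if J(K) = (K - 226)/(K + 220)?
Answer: -99/2987251 ≈ -3.3141e-5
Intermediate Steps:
J(K) = (-226 + K)/(220 + K)
1/(J(-22) - 30173) = 1/((-226 - 22)/(220 - 22) - 30173) = 1/(-248/198 - 30173) = 1/((1/198)*(-248) - 30173) = 1/(-124/99 - 30173) = 1/(-2987251/99) = -99/2987251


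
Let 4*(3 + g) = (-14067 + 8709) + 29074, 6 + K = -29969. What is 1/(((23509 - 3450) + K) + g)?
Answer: -1/3990 ≈ -0.00025063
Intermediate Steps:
K = -29975 (K = -6 - 29969 = -29975)
g = 5926 (g = -3 + ((-14067 + 8709) + 29074)/4 = -3 + (-5358 + 29074)/4 = -3 + (1/4)*23716 = -3 + 5929 = 5926)
1/(((23509 - 3450) + K) + g) = 1/(((23509 - 3450) - 29975) + 5926) = 1/((20059 - 29975) + 5926) = 1/(-9916 + 5926) = 1/(-3990) = -1/3990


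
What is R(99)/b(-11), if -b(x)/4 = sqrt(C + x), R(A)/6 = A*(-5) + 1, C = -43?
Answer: -247*I*sqrt(6)/6 ≈ -100.84*I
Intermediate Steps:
R(A) = 6 - 30*A (R(A) = 6*(A*(-5) + 1) = 6*(-5*A + 1) = 6*(1 - 5*A) = 6 - 30*A)
b(x) = -4*sqrt(-43 + x)
R(99)/b(-11) = (6 - 30*99)/((-4*sqrt(-43 - 11))) = (6 - 2970)/((-12*I*sqrt(6))) = -2964*I*sqrt(6)/72 = -247*I*sqrt(6)/6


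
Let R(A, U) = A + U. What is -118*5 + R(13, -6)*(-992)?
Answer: -7534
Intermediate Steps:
-118*5 + R(13, -6)*(-992) = -118*5 + (13 - 6)*(-992) = -590 + 7*(-992) = -590 - 6944 = -7534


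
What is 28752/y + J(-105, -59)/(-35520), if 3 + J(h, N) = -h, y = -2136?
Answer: -7093673/526880 ≈ -13.464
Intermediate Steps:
J(h, N) = -3 - h
28752/y + J(-105, -59)/(-35520) = 28752/(-2136) + (-3 - 1*(-105))/(-35520) = 28752*(-1/2136) + (-3 + 105)*(-1/35520) = -1198/89 + 102*(-1/35520) = -1198/89 - 17/5920 = -7093673/526880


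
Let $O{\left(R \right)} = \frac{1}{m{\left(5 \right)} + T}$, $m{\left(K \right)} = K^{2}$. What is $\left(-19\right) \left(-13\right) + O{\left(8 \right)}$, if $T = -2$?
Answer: $\frac{5682}{23} \approx 247.04$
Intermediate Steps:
$O{\left(R \right)} = \frac{1}{23}$ ($O{\left(R \right)} = \frac{1}{5^{2} - 2} = \frac{1}{25 - 2} = \frac{1}{23}$)
$\left(-19\right) \left(-13\right) + O{\left(8 \right)} = \left(-19\right) \left(-13\right) + \frac{1}{23} = 247 + \frac{1}{23} = \frac{5682}{23}$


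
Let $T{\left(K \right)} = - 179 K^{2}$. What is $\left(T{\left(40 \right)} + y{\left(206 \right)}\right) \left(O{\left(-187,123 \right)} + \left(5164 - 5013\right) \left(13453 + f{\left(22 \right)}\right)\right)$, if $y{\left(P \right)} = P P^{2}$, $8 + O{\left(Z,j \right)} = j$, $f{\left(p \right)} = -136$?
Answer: $17003689378512$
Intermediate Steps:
$O{\left(Z,j \right)} = -8 + j$
$y{\left(P \right)} = P^{3}$
$\left(T{\left(40 \right)} + y{\left(206 \right)}\right) \left(O{\left(-187,123 \right)} + \left(5164 - 5013\right) \left(13453 + f{\left(22 \right)}\right)\right) = \left(- 179 \cdot 40^{2} + 206^{3}\right) \left(\left(-8 + 123\right) + \left(5164 - 5013\right) \left(13453 - 136\right)\right) = \left(\left(-179\right) 1600 + 8741816\right) \left(115 + 151 \cdot 13317\right) = \left(-286400 + 8741816\right) \left(115 + 2010867\right) = 8455416 \cdot 2010982 = 17003689378512$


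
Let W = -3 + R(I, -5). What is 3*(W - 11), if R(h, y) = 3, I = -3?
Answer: -33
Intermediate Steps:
W = 0 (W = -3 + 3 = 0)
3*(W - 11) = 3*(0 - 11) = 3*(-11) = -33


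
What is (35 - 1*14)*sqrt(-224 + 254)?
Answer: 21*sqrt(30) ≈ 115.02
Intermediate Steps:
(35 - 1*14)*sqrt(-224 + 254) = (35 - 14)*sqrt(30) = 21*sqrt(30)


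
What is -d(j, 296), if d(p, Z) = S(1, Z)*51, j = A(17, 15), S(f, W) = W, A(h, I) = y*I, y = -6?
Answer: -15096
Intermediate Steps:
A(h, I) = -6*I
j = -90 (j = -6*15 = -90)
d(p, Z) = 51*Z (d(p, Z) = Z*51 = 51*Z)
-d(j, 296) = -51*296 = -1*15096 = -15096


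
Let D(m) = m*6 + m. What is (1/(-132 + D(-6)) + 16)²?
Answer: 7745089/30276 ≈ 255.82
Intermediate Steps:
D(m) = 7*m (D(m) = 6*m + m = 7*m)
(1/(-132 + D(-6)) + 16)² = (1/(-132 + 7*(-6)) + 16)² = (1/(-132 - 42) + 16)² = (1/(-174) + 16)² = (-1/174 + 16)² = (2783/174)² = 7745089/30276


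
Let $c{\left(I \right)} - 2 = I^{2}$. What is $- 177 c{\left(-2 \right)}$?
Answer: $-1062$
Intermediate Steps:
$c{\left(I \right)} = 2 + I^{2}$
$- 177 c{\left(-2 \right)} = - 177 \left(2 + \left(-2\right)^{2}\right) = - 177 \left(2 + 4\right) = \left(-177\right) 6 = -1062$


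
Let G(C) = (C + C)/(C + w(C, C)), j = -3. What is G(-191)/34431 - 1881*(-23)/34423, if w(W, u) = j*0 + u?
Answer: 1489622776/1185218313 ≈ 1.2568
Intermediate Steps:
w(W, u) = u (w(W, u) = -3*0 + u = 0 + u = u)
G(C) = 1 (G(C) = (C + C)/(C + C) = (2*C)/((2*C)) = (2*C)*(1/(2*C)) = 1)
G(-191)/34431 - 1881*(-23)/34423 = 1/34431 - 1881*(-23)/34423 = 1*(1/34431) + 43263*(1/34423) = 1/34431 + 43263/34423 = 1489622776/1185218313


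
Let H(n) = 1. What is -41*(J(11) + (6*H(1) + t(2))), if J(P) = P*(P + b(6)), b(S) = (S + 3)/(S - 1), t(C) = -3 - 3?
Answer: -28864/5 ≈ -5772.8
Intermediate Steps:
t(C) = -6
b(S) = (3 + S)/(-1 + S)
J(P) = P*(9/5 + P) (J(P) = P*(P + (3 + 6)/(-1 + 6)) = P*(P + 9/5) = P*(9/5 + P))
-41*(J(11) + (6*H(1) + t(2))) = -41*((1/5)*11*(9 + 5*11) + (6*1 - 6)) = -41*((1/5)*11*(9 + 55) + (6 - 6)) = -41*((1/5)*11*64 + 0) = -41*(704/5 + 0) = -41*704/5 = -28864/5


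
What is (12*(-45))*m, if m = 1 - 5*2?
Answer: 4860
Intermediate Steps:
m = -9 (m = 1 - 10 = -9)
(12*(-45))*m = (12*(-45))*(-9) = -540*(-9) = 4860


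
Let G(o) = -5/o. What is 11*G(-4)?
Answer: 55/4 ≈ 13.750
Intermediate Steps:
11*G(-4) = 11*(-5/(-4)) = 11*(-5*(-1/4)) = 11*(5/4) = 55/4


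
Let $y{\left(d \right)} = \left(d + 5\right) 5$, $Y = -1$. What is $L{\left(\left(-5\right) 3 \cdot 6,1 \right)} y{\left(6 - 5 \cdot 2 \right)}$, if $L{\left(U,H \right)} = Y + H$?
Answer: $0$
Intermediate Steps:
$y{\left(d \right)} = 25 + 5 d$ ($y{\left(d \right)} = \left(5 + d\right) 5 = 25 + 5 d$)
$L{\left(U,H \right)} = -1 + H$
$L{\left(\left(-5\right) 3 \cdot 6,1 \right)} y{\left(6 - 5 \cdot 2 \right)} = \left(-1 + 1\right) \left(25 + 5 \left(6 - 5 \cdot 2\right)\right) = 0 \left(25 + 5 \left(6 - 10\right)\right) = 0 \left(25 + 5 \left(-4\right)\right) = 0 \left(25 - 20\right) = 0 \cdot 5 = 0$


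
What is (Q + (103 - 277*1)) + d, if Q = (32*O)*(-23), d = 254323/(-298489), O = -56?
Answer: 12250331215/298489 ≈ 41041.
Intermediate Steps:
d = -254323/298489 (d = 254323*(-1/298489) = -254323/298489 ≈ -0.85203)
Q = 41216 (Q = (32*(-56))*(-23) = -1792*(-23) = 41216)
(Q + (103 - 277*1)) + d = (41216 + (103 - 277*1)) - 254323/298489 = (41216 + (103 - 277)) - 254323/298489 = (41216 - 174) - 254323/298489 = 41042 - 254323/298489 = 12250331215/298489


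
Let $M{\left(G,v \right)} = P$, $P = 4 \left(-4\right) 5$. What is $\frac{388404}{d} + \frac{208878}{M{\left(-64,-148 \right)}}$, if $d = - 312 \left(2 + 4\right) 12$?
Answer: $- \frac{8200187}{3120} \approx -2628.3$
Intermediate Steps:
$P = -80$ ($P = \left(-16\right) 5 = -80$)
$d = -22464$ ($d = - 312 \cdot 6 \cdot 12 = \left(-312\right) 72 = -22464$)
$M{\left(G,v \right)} = -80$
$\frac{388404}{d} + \frac{208878}{M{\left(-64,-148 \right)}} = \frac{388404}{-22464} + \frac{208878}{-80} = 388404 \left(- \frac{1}{22464}\right) + 208878 \left(- \frac{1}{80}\right) = - \frac{10789}{624} - \frac{104439}{40} = - \frac{8200187}{3120}$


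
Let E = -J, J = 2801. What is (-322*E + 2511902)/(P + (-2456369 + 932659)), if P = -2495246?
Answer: -853456/1004739 ≈ -0.84943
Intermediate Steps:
E = -2801 (E = -1*2801 = -2801)
(-322*E + 2511902)/(P + (-2456369 + 932659)) = (-322*(-2801) + 2511902)/(-2495246 + (-2456369 + 932659)) = (901922 + 2511902)/(-2495246 - 1523710) = 3413824/(-4018956) = 3413824*(-1/4018956) = -853456/1004739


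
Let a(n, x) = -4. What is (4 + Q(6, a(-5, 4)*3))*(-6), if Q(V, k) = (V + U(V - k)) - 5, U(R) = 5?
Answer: -60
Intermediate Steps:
Q(V, k) = V (Q(V, k) = (V + 5) - 5 = (5 + V) - 5 = V)
(4 + Q(6, a(-5, 4)*3))*(-6) = (4 + 6)*(-6) = 10*(-6) = -60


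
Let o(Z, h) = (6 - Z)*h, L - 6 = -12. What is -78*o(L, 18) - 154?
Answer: -17002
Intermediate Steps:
L = -6 (L = 6 - 12 = -6)
o(Z, h) = h*(6 - Z)
-78*o(L, 18) - 154 = -1404*(6 - 1*(-6)) - 154 = -1404*(6 + 6) - 154 = -1404*12 - 154 = -78*216 - 154 = -16848 - 154 = -17002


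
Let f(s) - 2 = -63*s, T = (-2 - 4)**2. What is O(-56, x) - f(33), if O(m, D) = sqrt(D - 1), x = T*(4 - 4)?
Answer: 2077 + I ≈ 2077.0 + 1.0*I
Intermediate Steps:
T = 36 (T = (-6)**2 = 36)
f(s) = 2 - 63*s
x = 0 (x = 36*(4 - 4) = 36*0 = 0)
O(m, D) = sqrt(-1 + D)
O(-56, x) - f(33) = sqrt(-1 + 0) - (2 - 63*33) = sqrt(-1) - (2 - 2079) = I - 1*(-2077) = I + 2077 = 2077 + I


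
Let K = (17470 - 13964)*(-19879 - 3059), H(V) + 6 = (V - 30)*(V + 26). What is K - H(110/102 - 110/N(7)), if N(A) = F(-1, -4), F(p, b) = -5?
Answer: -209173154263/2601 ≈ -8.0420e+7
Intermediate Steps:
N(A) = -5
H(V) = -6 + (-30 + V)*(26 + V) (H(V) = -6 + (V - 30)*(V + 26) = -6 + (-30 + V)*(26 + V))
K = -80420628 (K = 3506*(-22938) = -80420628)
K - H(110/102 - 110/N(7)) = -80420628 - (-786 + (110/102 - 110/(-5))**2 - 4*(110/102 - 110/(-5))) = -80420628 - (-786 + (110*(1/102) - 110*(-1/5))**2 - 4*(110*(1/102) - 110*(-1/5))) = -80420628 - (-786 + (55/51 + 22)**2 - 4*(55/51 + 22)) = -80420628 - (-786 + (1177/51)**2 - 4*1177/51) = -80420628 - (-786 + 1385329/2601 - 4708/51) = -80420628 - 1*(-899165/2601) = -80420628 + 899165/2601 = -209173154263/2601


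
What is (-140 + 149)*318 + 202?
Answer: 3064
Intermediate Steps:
(-140 + 149)*318 + 202 = 9*318 + 202 = 2862 + 202 = 3064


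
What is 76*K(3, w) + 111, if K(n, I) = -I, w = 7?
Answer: -421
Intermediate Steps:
76*K(3, w) + 111 = 76*(-1*7) + 111 = 76*(-7) + 111 = -532 + 111 = -421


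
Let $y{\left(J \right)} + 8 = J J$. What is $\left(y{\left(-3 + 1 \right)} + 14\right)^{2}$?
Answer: $100$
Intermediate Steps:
$y{\left(J \right)} = -8 + J^{2}$ ($y{\left(J \right)} = -8 + J J = -8 + J^{2}$)
$\left(y{\left(-3 + 1 \right)} + 14\right)^{2} = \left(\left(-8 + \left(-3 + 1\right)^{2}\right) + 14\right)^{2} = \left(\left(-8 + \left(-2\right)^{2}\right) + 14\right)^{2} = \left(\left(-8 + 4\right) + 14\right)^{2} = \left(-4 + 14\right)^{2} = 10^{2} = 100$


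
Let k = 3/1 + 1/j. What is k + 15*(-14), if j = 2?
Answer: -413/2 ≈ -206.50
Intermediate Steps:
k = 7/2 (k = 3/1 + 1/2 = 3*1 + 1*(½) = 3 + ½ = 7/2 ≈ 3.5000)
k + 15*(-14) = 7/2 + 15*(-14) = 7/2 - 210 = -413/2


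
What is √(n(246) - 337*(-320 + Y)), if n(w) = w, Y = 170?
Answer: 6*√1411 ≈ 225.38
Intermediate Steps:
√(n(246) - 337*(-320 + Y)) = √(246 - 337*(-320 + 170)) = √(246 - 337*(-150)) = √(246 + 50550) = √50796 = 6*√1411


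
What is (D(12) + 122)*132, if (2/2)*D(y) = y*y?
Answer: 35112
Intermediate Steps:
D(y) = y² (D(y) = y*y = y²)
(D(12) + 122)*132 = (12² + 122)*132 = (144 + 122)*132 = 266*132 = 35112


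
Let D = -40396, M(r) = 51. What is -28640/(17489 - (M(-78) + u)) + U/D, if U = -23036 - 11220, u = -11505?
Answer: -41367508/292295357 ≈ -0.14153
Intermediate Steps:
U = -34256
-28640/(17489 - (M(-78) + u)) + U/D = -28640/(17489 - (51 - 11505)) - 34256/(-40396) = -28640/(17489 - 1*(-11454)) - 34256*(-1/40396) = -28640/(17489 + 11454) + 8564/10099 = -28640/28943 + 8564/10099 = -41367508/292295357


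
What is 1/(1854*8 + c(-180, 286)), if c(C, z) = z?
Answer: 1/15118 ≈ 6.6146e-5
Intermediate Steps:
1/(1854*8 + c(-180, 286)) = 1/(1854*8 + 286) = 1/(14832 + 286) = 1/15118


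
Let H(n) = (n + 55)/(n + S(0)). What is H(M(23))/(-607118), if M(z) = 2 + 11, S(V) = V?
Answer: -34/3946267 ≈ -8.6157e-6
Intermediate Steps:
M(z) = 13
H(n) = (55 + n)/n (H(n) = (n + 55)/(n + 0) = (55 + n)/n)
H(M(23))/(-607118) = ((55 + 13)/13)/(-607118) = ((1/13)*68)*(-1/607118) = (68/13)*(-1/607118) = -34/3946267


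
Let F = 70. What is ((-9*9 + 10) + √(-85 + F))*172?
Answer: -12212 + 172*I*√15 ≈ -12212.0 + 666.15*I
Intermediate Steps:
((-9*9 + 10) + √(-85 + F))*172 = ((-9*9 + 10) + √(-85 + 70))*172 = ((-81 + 10) + √(-15))*172 = (-71 + I*√15)*172 = -12212 + 172*I*√15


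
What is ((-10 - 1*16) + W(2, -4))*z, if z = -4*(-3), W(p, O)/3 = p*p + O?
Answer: -312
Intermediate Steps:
W(p, O) = 3*O + 3*p² (W(p, O) = 3*(p*p + O) = 3*(p² + O) = 3*(O + p²) = 3*O + 3*p²)
z = 12
((-10 - 1*16) + W(2, -4))*z = ((-10 - 1*16) + (3*(-4) + 3*2²))*12 = ((-10 - 16) + (-12 + 3*4))*12 = (-26 + (-12 + 12))*12 = (-26 + 0)*12 = -26*12 = -312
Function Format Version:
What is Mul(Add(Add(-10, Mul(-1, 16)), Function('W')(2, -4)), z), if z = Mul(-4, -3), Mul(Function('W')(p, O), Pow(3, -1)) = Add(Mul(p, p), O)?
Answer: -312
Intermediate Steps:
Function('W')(p, O) = Add(Mul(3, O), Mul(3, Pow(p, 2))) (Function('W')(p, O) = Mul(3, Add(Mul(p, p), O)) = Mul(3, Add(Pow(p, 2), O)) = Mul(3, Add(O, Pow(p, 2))) = Add(Mul(3, O), Mul(3, Pow(p, 2))))
z = 12
Mul(Add(Add(-10, Mul(-1, 16)), Function('W')(2, -4)), z) = Mul(Add(Add(-10, Mul(-1, 16)), Add(Mul(3, -4), Mul(3, Pow(2, 2)))), 12) = Mul(Add(Add(-10, -16), Add(-12, Mul(3, 4))), 12) = Mul(Add(-26, Add(-12, 12)), 12) = Mul(Add(-26, 0), 12) = Mul(-26, 12) = -312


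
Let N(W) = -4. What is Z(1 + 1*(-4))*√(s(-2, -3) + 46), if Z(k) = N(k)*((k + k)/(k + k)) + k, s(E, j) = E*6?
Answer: -7*√34 ≈ -40.817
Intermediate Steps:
s(E, j) = 6*E
Z(k) = -4 + k (Z(k) = -4*(k + k)/(k + k) + k = -4*2*k/(2*k) + k = -4*2*k*1/(2*k) + k = -4*1 + k = -4 + k)
Z(1 + 1*(-4))*√(s(-2, -3) + 46) = (-4 + (1 + 1*(-4)))*√(6*(-2) + 46) = (-4 + (1 - 4))*√(-12 + 46) = (-4 - 3)*√34 = -7*√34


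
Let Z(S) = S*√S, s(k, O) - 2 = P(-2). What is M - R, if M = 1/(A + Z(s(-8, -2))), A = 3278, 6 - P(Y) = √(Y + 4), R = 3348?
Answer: (-10974743 - 3348*(8 - √2)^(3/2))/(3278 + (8 - √2)^(3/2)) ≈ -3348.0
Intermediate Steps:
P(Y) = 6 - √(4 + Y) (P(Y) = 6 - √(Y + 4) = 6 - √(4 + Y))
s(k, O) = 8 - √2 (s(k, O) = 2 + (6 - √(4 - 2)) = 2 + (6 - √2) = 8 - √2)
Z(S) = S^(3/2)
M = 1/(3278 + (8 - √2)^(3/2)) ≈ 0.00030350
M - R = 1/(3278 + (8 - √2)^(3/2)) - 1*3348 = 1/(3278 + (8 - √2)^(3/2)) - 3348 = -3348 + 1/(3278 + (8 - √2)^(3/2))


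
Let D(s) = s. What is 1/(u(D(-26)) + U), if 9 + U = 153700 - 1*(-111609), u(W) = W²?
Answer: 1/265976 ≈ 3.7597e-6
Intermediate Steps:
U = 265300 (U = -9 + (153700 - 1*(-111609)) = -9 + (153700 + 111609) = -9 + 265309 = 265300)
1/(u(D(-26)) + U) = 1/((-26)² + 265300) = 1/(676 + 265300) = 1/265976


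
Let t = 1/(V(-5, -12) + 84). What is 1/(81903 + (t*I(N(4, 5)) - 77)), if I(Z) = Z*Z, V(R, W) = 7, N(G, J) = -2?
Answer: 91/7446170 ≈ 1.2221e-5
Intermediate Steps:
t = 1/91 (t = 1/(7 + 84) = 1/91 ≈ 0.010989)
I(Z) = Z**2
1/(81903 + (t*I(N(4, 5)) - 77)) = 1/(81903 + ((1/91)*(-2)**2 - 77)) = 1/(81903 + ((1/91)*4 - 77)) = 1/(81903 + (4/91 - 77)) = 1/(81903 - 7003/91) = 1/(7446170/91) = 91/7446170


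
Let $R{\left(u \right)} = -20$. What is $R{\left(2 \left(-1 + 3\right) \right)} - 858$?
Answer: $-878$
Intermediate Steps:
$R{\left(2 \left(-1 + 3\right) \right)} - 858 = -20 - 858 = -878$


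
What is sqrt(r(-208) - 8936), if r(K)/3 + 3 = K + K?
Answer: I*sqrt(10193) ≈ 100.96*I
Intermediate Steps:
r(K) = -9 + 6*K (r(K) = -9 + 3*(K + K) = -9 + 3*(2*K) = -9 + 6*K)
sqrt(r(-208) - 8936) = sqrt((-9 + 6*(-208)) - 8936) = sqrt((-9 - 1248) - 8936) = sqrt(-1257 - 8936) = sqrt(-10193) = I*sqrt(10193)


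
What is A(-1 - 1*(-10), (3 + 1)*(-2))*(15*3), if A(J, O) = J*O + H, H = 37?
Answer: -1575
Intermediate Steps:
A(J, O) = 37 + J*O (A(J, O) = J*O + 37 = 37 + J*O)
A(-1 - 1*(-10), (3 + 1)*(-2))*(15*3) = (37 + (-1 - 1*(-10))*((3 + 1)*(-2)))*(15*3) = (37 + (-1 + 10)*(4*(-2)))*45 = (37 + 9*(-8))*45 = (37 - 72)*45 = -35*45 = -1575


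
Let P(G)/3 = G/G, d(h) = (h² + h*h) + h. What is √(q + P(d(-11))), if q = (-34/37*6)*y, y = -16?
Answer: 15*√555/37 ≈ 9.5507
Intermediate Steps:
d(h) = h + 2*h² (d(h) = (h² + h²) + h = 2*h² + h = h + 2*h²)
q = 3264/37 (q = (-34/37*6)*(-16) = (-34*1/37*6)*(-16) = -34/37*6*(-16) = -204/37*(-16) = 3264/37 ≈ 88.216)
P(G) = 3 (P(G) = 3*(G/G) = 3*1 = 3)
√(q + P(d(-11))) = √(3264/37 + 3) = √(3375/37) = 15*√555/37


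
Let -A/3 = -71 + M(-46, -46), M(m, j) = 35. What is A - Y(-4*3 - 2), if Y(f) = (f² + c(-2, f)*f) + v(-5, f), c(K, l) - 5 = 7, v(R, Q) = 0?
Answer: 80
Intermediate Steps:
c(K, l) = 12 (c(K, l) = 5 + 7 = 12)
Y(f) = f² + 12*f (Y(f) = (f² + 12*f) + 0 = f² + 12*f)
A = 108 (A = -3*(-71 + 35) = -3*(-36) = 108)
A - Y(-4*3 - 2) = 108 - (-4*3 - 2)*(12 + (-4*3 - 2)) = 108 - (-12 - 2)*(12 + (-12 - 2)) = 108 - (-14)*(12 - 14) = 108 - (-14)*(-2) = 108 - 1*28 = 108 - 28 = 80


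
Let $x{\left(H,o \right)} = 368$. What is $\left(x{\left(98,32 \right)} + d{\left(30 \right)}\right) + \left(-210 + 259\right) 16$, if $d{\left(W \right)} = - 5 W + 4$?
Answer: $1006$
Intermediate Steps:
$d{\left(W \right)} = 4 - 5 W$
$\left(x{\left(98,32 \right)} + d{\left(30 \right)}\right) + \left(-210 + 259\right) 16 = \left(368 + \left(4 - 150\right)\right) + \left(-210 + 259\right) 16 = \left(368 + \left(4 - 150\right)\right) + 49 \cdot 16 = \left(368 - 146\right) + 784 = 222 + 784 = 1006$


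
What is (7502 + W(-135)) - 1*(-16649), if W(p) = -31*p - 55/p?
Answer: 765083/27 ≈ 28336.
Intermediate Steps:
W(p) = -55/p - 31*p
(7502 + W(-135)) - 1*(-16649) = (7502 + (-55/(-135) - 31*(-135))) - 1*(-16649) = (7502 + (-55*(-1/135) + 4185)) + 16649 = (7502 + (11/27 + 4185)) + 16649 = (7502 + 113006/27) + 16649 = 315560/27 + 16649 = 765083/27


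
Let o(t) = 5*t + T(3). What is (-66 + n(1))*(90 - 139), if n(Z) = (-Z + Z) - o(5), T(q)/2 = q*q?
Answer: 5341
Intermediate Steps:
T(q) = 2*q² (T(q) = 2*(q*q) = 2*q²)
o(t) = 18 + 5*t (o(t) = 5*t + 2*3² = 5*t + 2*9 = 5*t + 18 = 18 + 5*t)
n(Z) = -43 (n(Z) = (-Z + Z) - (18 + 5*5) = 0 - (18 + 25) = 0 - 1*43 = 0 - 43 = -43)
(-66 + n(1))*(90 - 139) = (-66 - 43)*(90 - 139) = -109*(-49) = 5341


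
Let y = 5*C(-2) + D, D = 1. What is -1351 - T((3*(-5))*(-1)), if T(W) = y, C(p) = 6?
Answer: -1382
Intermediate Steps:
y = 31 (y = 5*6 + 1 = 30 + 1 = 31)
T(W) = 31
-1351 - T((3*(-5))*(-1)) = -1351 - 1*31 = -1351 - 31 = -1382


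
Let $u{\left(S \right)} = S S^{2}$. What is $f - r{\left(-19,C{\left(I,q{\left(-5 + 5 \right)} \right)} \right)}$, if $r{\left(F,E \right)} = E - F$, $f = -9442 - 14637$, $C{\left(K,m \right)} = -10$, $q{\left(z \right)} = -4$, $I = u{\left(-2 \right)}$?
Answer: $-24088$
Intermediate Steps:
$u{\left(S \right)} = S^{3}$
$I = -8$ ($I = \left(-2\right)^{3} = -8$)
$f = -24079$
$f - r{\left(-19,C{\left(I,q{\left(-5 + 5 \right)} \right)} \right)} = -24079 - \left(-10 - -19\right) = -24079 - \left(-10 + 19\right) = -24079 - 9 = -24088$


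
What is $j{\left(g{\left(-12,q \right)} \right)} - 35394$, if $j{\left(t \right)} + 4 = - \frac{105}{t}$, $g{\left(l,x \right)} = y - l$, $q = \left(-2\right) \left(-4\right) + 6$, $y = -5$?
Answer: $-35413$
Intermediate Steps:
$q = 14$ ($q = 8 + 6 = 14$)
$g{\left(l,x \right)} = -5 - l$
$j{\left(t \right)} = -4 - \frac{105}{t}$
$j{\left(g{\left(-12,q \right)} \right)} - 35394 = \left(-4 - \frac{105}{-5 - -12}\right) - 35394 = \left(-4 - \frac{105}{-5 + 12}\right) - 35394 = \left(-4 - \frac{105}{7}\right) - 35394 = \left(-4 - 15\right) - 35394 = -19 - 35394 = -35413$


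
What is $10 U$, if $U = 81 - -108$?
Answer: $1890$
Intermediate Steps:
$U = 189$ ($U = 81 + 108 = 189$)
$10 U = 10 \cdot 189 = 1890$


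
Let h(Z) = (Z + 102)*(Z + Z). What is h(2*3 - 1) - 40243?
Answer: -39173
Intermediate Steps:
h(Z) = 2*Z*(102 + Z) (h(Z) = (102 + Z)*(2*Z) = 2*Z*(102 + Z))
h(2*3 - 1) - 40243 = 2*(2*3 - 1)*(102 + (2*3 - 1)) - 40243 = 2*(6 - 1)*(102 + (6 - 1)) - 40243 = 2*5*(102 + 5) - 40243 = 2*5*107 - 40243 = 1070 - 40243 = -39173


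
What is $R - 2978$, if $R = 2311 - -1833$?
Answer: $1166$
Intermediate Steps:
$R = 4144$ ($R = 2311 + 1833 = 4144$)
$R - 2978 = 4144 - 2978 = 1166$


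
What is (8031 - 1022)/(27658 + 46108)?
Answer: 7009/73766 ≈ 0.095017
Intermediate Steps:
(8031 - 1022)/(27658 + 46108) = 7009/73766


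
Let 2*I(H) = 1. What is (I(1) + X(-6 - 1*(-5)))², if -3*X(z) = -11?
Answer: 625/36 ≈ 17.361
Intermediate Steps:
X(z) = 11/3 (X(z) = -⅓*(-11) = 11/3)
I(H) = ½ (I(H) = (½)*1 = ½)
(I(1) + X(-6 - 1*(-5)))² = (½ + 11/3)² = (25/6)² = 625/36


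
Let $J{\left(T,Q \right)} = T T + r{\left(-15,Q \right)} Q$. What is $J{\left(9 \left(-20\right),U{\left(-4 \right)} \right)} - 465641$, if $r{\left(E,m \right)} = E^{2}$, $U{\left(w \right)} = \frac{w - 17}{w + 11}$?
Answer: $-433916$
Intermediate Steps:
$U{\left(w \right)} = \frac{-17 + w}{11 + w}$
$J{\left(T,Q \right)} = T^{2} + 225 Q$ ($J{\left(T,Q \right)} = T T + \left(-15\right)^{2} Q = T^{2} + 225 Q$)
$J{\left(9 \left(-20\right),U{\left(-4 \right)} \right)} - 465641 = \left(\left(9 \left(-20\right)\right)^{2} + 225 \frac{-17 - 4}{11 - 4}\right) - 465641 = \left(\left(-180\right)^{2} + 225 \cdot \frac{1}{7} \left(-21\right)\right) - 465641 = \left(32400 + 225 \cdot \frac{1}{7} \left(-21\right)\right) - 465641 = \left(32400 + 225 \left(-3\right)\right) - 465641 = \left(32400 - 675\right) - 465641 = 31725 - 465641 = -433916$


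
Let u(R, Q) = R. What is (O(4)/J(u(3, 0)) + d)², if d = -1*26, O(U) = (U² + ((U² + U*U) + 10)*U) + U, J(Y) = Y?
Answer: 12100/9 ≈ 1344.4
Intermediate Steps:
O(U) = U + U² + U*(10 + 2*U²) (O(U) = (U² + ((U² + U²) + 10)*U) + U = (U² + (2*U² + 10)*U) + U = (U² + (10 + 2*U²)*U) + U = (U² + U*(10 + 2*U²)) + U = U + U² + U*(10 + 2*U²))
d = -26
(O(4)/J(u(3, 0)) + d)² = ((4*(11 + 4 + 2*4²))/3 - 26)² = ((4*(11 + 4 + 2*16))*(⅓) - 26)² = ((4*(11 + 4 + 32))*(⅓) - 26)² = ((4*47)*(⅓) - 26)² = (188*(⅓) - 26)² = (188/3 - 26)² = (110/3)² = 12100/9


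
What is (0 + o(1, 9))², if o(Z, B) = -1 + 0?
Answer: 1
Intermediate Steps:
o(Z, B) = -1
(0 + o(1, 9))² = (0 - 1)² = (-1)² = 1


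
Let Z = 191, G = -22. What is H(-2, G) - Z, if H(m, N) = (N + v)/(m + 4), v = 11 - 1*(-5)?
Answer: -194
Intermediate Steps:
v = 16 (v = 11 + 5 = 16)
H(m, N) = (16 + N)/(4 + m) (H(m, N) = (N + 16)/(m + 4) = (16 + N)/(4 + m))
H(-2, G) - Z = (16 - 22)/(4 - 2) - 1*191 = -6/2 - 191 = (1/2)*(-6) - 191 = -3 - 191 = -194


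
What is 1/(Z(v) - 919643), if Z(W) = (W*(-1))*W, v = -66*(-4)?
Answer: -1/989339 ≈ -1.0108e-6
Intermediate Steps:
v = 264
Z(W) = -W² (Z(W) = (-W)*W = -W²)
1/(Z(v) - 919643) = 1/(-1*264² - 919643) = 1/(-1*69696 - 919643) = 1/(-69696 - 919643) = 1/(-989339) = -1/989339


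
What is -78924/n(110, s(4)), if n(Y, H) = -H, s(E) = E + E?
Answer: 19731/2 ≈ 9865.5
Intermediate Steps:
s(E) = 2*E
-78924/n(110, s(4)) = -78924/((-2*4)) = -78924/((-1*8)) = -78924/(-8) = -78924*(-⅛) = 19731/2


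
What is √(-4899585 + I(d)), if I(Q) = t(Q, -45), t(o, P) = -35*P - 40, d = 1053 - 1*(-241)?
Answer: 5*I*√195922 ≈ 2213.2*I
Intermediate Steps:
d = 1294 (d = 1053 + 241 = 1294)
t(o, P) = -40 - 35*P
I(Q) = 1535 (I(Q) = -40 - 35*(-45) = -40 + 1575 = 1535)
√(-4899585 + I(d)) = √(-4899585 + 1535) = √(-4898050) = 5*I*√195922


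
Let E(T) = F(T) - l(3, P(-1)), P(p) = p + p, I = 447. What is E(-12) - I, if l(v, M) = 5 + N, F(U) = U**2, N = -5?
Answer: -303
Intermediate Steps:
P(p) = 2*p
l(v, M) = 0 (l(v, M) = 5 - 5 = 0)
E(T) = T**2 (E(T) = T**2 - 1*0 = T**2 + 0 = T**2)
E(-12) - I = (-12)**2 - 1*447 = 144 - 447 = -303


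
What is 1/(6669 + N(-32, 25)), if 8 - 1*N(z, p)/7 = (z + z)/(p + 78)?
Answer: 103/693123 ≈ 0.00014860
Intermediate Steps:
N(z, p) = 56 - 14*z/(78 + p) (N(z, p) = 56 - 7*(z + z)/(p + 78) = 56 - 7*2*z/(78 + p) = 56 - 14*z/(78 + p))
1/(6669 + N(-32, 25)) = 1/(6669 + 14*(312 - 1*(-32) + 4*25)/(78 + 25)) = 1/(6669 + 14*(312 + 32 + 100)/103) = 1/(6669 + 14*(1/103)*444) = 1/(6669 + 6216/103) = 1/(693123/103) = 103/693123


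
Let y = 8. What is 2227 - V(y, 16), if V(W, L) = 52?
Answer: 2175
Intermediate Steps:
2227 - V(y, 16) = 2227 - 1*52 = 2227 - 52 = 2175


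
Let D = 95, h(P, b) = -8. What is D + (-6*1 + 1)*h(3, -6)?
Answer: 135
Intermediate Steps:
D + (-6*1 + 1)*h(3, -6) = 95 + (-6*1 + 1)*(-8) = 95 + (-6 + 1)*(-8) = 95 - 5*(-8) = 95 + 40 = 135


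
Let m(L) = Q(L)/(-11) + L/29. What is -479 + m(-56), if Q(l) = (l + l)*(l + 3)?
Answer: -325561/319 ≈ -1020.6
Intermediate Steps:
Q(l) = 2*l*(3 + l) (Q(l) = (2*l)*(3 + l) = 2*l*(3 + l))
m(L) = L/29 - 2*L*(3 + L)/11 (m(L) = (2*L*(3 + L))/(-11) + L/29 = (2*L*(3 + L))*(-1/11) + L*(1/29) = -2*L*(3 + L)/11 + L/29 = L/29 - 2*L*(3 + L)/11)
-479 + m(-56) = -479 + (1/319)*(-56)*(-163 - 58*(-56)) = -479 + (1/319)*(-56)*(-163 + 3248) = -479 + (1/319)*(-56)*3085 = -479 - 172760/319 = -325561/319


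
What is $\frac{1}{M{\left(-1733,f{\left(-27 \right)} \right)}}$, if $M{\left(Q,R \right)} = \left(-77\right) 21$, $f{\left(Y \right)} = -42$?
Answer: $- \frac{1}{1617} \approx -0.00061843$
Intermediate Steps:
$M{\left(Q,R \right)} = -1617$
$\frac{1}{M{\left(-1733,f{\left(-27 \right)} \right)}} = \frac{1}{-1617} = - \frac{1}{1617}$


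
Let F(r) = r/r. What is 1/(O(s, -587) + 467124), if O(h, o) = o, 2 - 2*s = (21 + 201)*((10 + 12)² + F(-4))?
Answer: 1/466537 ≈ 2.1435e-6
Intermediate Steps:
F(r) = 1
s = -53834 (s = 1 - (21 + 201)*((10 + 12)² + 1)/2 = 1 - 111*(22² + 1) = 1 - 111*(484 + 1) = 1 - 111*485 = 1 - ½*107670 = 1 - 53835 = -53834)
1/(O(s, -587) + 467124) = 1/(-587 + 467124) = 1/466537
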